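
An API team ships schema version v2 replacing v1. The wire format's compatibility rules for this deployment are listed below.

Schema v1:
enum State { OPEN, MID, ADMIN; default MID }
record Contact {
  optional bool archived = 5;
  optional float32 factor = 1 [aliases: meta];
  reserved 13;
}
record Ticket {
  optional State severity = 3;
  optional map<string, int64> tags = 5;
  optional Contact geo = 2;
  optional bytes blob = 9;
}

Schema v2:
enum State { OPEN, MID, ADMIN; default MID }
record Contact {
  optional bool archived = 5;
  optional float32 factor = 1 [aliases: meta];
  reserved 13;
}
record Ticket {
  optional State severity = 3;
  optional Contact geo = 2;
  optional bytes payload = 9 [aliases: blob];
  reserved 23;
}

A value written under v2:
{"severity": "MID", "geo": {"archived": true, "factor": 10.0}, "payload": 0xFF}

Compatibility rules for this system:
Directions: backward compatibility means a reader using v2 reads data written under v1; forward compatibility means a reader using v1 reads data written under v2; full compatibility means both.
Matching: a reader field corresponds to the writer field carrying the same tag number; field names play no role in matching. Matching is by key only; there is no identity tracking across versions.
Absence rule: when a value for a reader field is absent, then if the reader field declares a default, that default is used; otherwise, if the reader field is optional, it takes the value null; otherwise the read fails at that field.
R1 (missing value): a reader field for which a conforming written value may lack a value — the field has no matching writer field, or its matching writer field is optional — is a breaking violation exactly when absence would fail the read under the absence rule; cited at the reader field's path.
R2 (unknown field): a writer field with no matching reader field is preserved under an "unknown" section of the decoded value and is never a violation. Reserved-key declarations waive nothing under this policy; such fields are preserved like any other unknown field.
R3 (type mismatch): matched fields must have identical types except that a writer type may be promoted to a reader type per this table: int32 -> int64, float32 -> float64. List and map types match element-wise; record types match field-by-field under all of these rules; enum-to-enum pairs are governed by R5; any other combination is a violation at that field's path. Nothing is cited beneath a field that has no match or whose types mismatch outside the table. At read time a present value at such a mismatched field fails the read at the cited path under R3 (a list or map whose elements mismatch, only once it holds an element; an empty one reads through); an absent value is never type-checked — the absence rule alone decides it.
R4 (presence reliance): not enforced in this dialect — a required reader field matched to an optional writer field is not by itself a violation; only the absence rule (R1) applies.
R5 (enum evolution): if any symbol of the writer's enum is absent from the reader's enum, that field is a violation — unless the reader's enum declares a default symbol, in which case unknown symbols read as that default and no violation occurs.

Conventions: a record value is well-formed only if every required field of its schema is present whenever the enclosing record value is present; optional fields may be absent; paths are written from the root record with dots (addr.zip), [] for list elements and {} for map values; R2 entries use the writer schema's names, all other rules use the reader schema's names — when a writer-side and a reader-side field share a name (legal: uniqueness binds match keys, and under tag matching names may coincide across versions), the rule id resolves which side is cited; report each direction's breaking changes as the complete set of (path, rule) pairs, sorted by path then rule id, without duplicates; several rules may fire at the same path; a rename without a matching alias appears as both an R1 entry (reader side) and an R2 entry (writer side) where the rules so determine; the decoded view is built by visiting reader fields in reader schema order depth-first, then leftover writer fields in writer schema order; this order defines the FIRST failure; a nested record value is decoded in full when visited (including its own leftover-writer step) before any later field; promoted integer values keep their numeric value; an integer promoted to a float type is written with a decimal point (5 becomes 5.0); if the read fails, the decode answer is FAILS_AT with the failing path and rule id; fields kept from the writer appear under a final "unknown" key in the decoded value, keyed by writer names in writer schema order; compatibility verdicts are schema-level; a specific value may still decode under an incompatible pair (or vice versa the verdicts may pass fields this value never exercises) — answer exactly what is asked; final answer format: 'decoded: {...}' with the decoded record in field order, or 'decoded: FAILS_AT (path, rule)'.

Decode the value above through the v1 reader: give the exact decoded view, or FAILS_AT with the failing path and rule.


the writer's type comes first in each Ticket pair
decode (reader v1):
  severity := "MID"
  tags := null (not supplied -> null)
  geo.archived := true
  geo.factor := 10.0
  blob := 0xFF (from writer payload)
  => decoded: {"severity": "MID", "tags": null, "geo": {"archived": true, "factor": 10.0}, "blob": 0xFF}
checking off the Ticket differences that do not matter here:
  removed field tags from record Ticket -> no rule fires on it and the decoded Ticket view is identical with or without it
  renamed field blob to payload in record Ticket (alias blob declared on the renamed field) -> no rule fires on it and the decoded Ticket view is identical with or without it

decoded: {"severity": "MID", "tags": null, "geo": {"archived": true, "factor": 10.0}, "blob": 0xFF}


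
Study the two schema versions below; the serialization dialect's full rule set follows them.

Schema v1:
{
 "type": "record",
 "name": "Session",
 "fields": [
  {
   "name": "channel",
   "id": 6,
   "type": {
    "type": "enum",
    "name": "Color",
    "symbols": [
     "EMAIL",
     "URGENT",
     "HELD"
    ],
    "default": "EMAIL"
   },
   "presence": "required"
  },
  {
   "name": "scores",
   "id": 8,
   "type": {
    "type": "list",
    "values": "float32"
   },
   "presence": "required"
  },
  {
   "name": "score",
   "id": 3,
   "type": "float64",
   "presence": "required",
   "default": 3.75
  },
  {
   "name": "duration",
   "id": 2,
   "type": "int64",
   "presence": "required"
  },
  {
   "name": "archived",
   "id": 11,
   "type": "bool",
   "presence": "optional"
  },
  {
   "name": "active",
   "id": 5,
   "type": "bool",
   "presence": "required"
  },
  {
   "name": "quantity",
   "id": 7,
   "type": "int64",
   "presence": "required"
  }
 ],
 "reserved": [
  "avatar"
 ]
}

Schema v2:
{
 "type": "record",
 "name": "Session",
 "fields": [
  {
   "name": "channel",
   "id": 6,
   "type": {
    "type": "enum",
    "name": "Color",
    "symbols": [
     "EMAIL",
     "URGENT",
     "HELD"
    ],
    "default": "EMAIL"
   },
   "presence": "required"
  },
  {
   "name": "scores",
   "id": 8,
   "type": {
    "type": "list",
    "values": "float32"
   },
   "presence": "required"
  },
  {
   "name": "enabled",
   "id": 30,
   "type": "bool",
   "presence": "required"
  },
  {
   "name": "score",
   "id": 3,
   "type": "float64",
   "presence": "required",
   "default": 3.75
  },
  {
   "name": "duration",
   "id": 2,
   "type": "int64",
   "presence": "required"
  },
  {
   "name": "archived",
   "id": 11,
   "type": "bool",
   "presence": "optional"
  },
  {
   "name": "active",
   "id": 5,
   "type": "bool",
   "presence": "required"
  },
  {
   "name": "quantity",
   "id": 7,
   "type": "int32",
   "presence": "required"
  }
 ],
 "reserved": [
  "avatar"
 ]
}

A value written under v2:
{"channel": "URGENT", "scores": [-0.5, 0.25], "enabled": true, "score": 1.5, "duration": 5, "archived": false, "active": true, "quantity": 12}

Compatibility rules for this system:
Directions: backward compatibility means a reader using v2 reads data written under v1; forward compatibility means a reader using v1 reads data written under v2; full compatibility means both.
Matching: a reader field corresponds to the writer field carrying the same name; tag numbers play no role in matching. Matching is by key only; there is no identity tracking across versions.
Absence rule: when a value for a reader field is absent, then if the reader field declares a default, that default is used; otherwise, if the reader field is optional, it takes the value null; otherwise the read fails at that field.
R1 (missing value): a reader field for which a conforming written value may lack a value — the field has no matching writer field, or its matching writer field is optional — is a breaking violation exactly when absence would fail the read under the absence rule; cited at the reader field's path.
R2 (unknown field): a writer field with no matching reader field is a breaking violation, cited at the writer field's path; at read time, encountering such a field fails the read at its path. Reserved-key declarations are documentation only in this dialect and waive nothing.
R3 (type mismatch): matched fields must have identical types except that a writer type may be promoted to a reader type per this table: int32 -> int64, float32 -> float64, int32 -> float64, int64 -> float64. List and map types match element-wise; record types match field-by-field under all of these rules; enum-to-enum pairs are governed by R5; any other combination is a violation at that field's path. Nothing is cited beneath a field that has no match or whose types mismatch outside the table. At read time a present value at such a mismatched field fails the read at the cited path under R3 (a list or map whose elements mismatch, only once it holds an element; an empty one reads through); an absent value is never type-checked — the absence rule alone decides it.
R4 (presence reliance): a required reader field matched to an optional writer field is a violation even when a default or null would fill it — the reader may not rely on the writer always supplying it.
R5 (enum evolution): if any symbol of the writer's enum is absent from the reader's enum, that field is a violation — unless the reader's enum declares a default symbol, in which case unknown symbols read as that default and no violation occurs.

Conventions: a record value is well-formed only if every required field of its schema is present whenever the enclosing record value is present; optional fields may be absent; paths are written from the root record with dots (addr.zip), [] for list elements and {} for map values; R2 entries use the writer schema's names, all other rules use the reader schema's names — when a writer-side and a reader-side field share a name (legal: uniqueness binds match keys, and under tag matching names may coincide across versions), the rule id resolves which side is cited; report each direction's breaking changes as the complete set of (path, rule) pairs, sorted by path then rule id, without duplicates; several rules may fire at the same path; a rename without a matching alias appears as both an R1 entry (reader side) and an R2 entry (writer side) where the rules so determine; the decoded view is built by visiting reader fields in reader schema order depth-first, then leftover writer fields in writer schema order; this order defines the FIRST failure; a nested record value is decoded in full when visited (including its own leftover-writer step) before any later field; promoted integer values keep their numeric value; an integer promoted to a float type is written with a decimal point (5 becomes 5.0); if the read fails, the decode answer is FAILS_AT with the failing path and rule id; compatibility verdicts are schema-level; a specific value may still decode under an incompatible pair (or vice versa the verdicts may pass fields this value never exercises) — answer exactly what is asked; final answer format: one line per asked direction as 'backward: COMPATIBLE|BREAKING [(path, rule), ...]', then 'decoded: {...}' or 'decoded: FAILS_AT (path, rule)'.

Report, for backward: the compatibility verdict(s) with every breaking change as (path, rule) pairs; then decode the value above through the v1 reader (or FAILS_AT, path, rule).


backward: BREAKING [(enabled, R1), (quantity, R3)]; decoded: FAILS_AT (enabled, R2)

arrows below run writer -> reader for Session
checking backward for Session: reader v2 against writer v1:
  channel: Color -> Color, writer required; from channel
  scores: list<float32> -> list<float32>, writer required; from scores
  enabled: no writer match
  score: float64 -> float64, writer required; from score
  duration: int64 -> int64, writer required; from duration
  archived: bool -> bool, writer optional; from archived
  active: bool -> bool, writer required; from active
  quantity: int64 -> int32, writer required; from quantity
  breaking: (enabled, R1)
  breaking: (quantity, R3)
  => 2 violation(s): backward is BREAKING for Session
decode walk for Session under reader schema v1:
  channel := "URGENT"
  scores := [-0.5, 0.25]
  score := 1.5
  duration := 5
  archived := false
  active := true
  quantity := 12 (int32 -> int64)
  read fails at enabled under R2 (unknown field)
  => FAILS_AT (enabled, R2)


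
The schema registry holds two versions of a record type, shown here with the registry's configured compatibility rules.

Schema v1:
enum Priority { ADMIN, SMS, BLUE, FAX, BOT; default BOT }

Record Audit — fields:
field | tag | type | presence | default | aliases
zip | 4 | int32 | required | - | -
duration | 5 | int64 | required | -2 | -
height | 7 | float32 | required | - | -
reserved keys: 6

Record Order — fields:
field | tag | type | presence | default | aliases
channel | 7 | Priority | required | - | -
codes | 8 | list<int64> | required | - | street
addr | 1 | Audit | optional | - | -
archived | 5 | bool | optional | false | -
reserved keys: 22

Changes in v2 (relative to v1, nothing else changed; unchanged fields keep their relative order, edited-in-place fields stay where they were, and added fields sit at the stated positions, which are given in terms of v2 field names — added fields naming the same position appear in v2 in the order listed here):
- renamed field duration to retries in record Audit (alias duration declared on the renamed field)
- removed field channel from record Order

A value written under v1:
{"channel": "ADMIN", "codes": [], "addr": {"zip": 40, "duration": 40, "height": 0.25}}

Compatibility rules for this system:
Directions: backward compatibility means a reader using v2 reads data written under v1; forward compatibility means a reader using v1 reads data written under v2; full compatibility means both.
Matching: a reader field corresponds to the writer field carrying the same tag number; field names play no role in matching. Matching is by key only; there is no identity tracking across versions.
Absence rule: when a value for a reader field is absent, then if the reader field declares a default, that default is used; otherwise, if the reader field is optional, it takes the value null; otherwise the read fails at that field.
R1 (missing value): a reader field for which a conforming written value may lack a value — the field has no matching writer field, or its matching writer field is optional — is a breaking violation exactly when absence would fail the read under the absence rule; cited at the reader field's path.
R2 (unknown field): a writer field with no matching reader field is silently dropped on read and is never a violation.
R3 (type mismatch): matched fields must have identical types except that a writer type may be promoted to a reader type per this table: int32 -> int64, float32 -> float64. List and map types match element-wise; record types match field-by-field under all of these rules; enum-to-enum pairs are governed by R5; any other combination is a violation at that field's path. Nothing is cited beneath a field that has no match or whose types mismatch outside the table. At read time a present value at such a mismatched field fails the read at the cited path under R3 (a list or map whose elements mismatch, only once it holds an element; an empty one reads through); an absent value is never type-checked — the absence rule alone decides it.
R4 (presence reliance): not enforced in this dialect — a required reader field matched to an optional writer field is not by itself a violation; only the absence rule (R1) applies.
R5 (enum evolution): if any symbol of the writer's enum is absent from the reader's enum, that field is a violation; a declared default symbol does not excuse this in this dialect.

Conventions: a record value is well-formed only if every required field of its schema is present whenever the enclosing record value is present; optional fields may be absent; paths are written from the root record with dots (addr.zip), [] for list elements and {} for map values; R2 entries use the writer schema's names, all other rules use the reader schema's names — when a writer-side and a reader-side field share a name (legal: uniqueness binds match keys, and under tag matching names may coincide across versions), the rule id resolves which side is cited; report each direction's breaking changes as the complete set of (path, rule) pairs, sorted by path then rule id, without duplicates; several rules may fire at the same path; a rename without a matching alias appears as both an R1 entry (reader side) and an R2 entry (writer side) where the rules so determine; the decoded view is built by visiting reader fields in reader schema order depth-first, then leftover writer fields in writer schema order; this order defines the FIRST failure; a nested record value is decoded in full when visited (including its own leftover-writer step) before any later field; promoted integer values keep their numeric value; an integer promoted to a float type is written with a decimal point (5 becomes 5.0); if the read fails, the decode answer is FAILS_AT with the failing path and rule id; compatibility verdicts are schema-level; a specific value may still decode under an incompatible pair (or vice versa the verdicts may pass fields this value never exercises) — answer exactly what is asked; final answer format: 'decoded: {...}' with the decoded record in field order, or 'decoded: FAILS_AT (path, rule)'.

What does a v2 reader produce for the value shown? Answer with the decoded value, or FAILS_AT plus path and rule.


decoded: {"codes": [], "addr": {"zip": 40, "retries": 40, "height": 0.25}, "archived": false}

arrows below run writer -> reader for Order
decode (reader v2):
  codes := []
  addr.zip := 40
  addr.retries := 40 (from writer duration)
  addr.height := 0.25
  archived := false (no value, default fills)
  writer channel: unmatched, discarded
  => decoded: {"codes": [], "addr": {"zip": 40, "retries": 40, "height": 0.25}, "archived": false}


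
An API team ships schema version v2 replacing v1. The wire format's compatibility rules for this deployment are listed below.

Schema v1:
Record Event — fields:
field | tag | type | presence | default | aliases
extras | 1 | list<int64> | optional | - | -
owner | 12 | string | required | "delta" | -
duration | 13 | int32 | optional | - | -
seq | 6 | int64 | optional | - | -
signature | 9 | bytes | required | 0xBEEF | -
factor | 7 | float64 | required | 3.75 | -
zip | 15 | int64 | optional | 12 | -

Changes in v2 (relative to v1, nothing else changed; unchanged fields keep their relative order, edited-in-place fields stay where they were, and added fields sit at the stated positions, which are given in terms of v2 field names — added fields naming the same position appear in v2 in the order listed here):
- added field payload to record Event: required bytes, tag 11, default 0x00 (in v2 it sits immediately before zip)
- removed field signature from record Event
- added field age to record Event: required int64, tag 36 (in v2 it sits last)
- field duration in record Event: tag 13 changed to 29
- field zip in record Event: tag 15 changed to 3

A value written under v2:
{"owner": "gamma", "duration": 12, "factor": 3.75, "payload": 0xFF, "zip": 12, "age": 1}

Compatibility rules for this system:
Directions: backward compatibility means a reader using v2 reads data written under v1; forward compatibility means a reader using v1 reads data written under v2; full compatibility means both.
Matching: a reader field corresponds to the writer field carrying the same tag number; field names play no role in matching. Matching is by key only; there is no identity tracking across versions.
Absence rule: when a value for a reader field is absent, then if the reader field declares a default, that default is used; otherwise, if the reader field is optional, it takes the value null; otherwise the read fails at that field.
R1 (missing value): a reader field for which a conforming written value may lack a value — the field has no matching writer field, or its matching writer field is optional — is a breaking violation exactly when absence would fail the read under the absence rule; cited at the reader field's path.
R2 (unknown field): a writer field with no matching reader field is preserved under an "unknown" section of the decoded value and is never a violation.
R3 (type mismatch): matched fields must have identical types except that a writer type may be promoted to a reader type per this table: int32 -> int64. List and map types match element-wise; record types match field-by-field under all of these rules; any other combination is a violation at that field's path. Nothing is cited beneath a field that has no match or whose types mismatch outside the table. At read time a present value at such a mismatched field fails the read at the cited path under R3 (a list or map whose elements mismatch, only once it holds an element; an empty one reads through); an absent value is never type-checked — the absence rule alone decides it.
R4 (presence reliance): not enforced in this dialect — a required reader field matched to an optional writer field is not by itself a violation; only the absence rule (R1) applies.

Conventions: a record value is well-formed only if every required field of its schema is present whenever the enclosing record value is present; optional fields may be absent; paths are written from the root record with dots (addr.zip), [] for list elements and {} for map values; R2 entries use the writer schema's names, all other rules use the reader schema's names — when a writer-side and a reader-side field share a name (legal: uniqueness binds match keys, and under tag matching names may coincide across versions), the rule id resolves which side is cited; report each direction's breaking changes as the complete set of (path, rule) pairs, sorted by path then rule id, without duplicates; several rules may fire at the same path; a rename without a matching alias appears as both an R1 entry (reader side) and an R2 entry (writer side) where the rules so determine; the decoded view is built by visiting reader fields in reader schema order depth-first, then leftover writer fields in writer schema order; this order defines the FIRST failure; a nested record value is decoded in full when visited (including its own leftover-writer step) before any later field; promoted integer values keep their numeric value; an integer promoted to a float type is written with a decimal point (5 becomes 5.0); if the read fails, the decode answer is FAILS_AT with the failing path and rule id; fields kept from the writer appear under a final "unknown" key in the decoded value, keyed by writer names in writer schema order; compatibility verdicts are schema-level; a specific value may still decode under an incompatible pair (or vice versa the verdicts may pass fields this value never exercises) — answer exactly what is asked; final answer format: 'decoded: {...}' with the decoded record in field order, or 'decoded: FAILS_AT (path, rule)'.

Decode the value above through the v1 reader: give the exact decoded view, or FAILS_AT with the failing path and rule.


the writer's type comes first in each Event pair
migrating the Event value to v1:
  extras := null (absent, optional -> null)
  owner := "gamma"
  duration := null (absent, optional -> null)
  seq := null (absent, optional -> null)
  signature := 0xBEEF (absent -> default)
  factor := 3.75
  zip := 12 (absent -> default)
  writer duration: kept under "unknown"
  writer payload: kept under "unknown"
  writer zip: kept under "unknown"
  writer age: kept under "unknown"
  => decoded: {"extras": null, "owner": "gamma", "duration": null, "seq": null, "signature": 0xBEEF, "factor": 3.75, "zip": 12, "unknown": {"duration": 12, "payload": 0xFF, "zip": 12, "age": 1}}
checking off the Event differences that do not matter here:
  removed field signature from record Event -> inert under this dialect — no rule fires on Event and the result does not move

decoded: {"extras": null, "owner": "gamma", "duration": null, "seq": null, "signature": 0xBEEF, "factor": 3.75, "zip": 12, "unknown": {"duration": 12, "payload": 0xFF, "zip": 12, "age": 1}}


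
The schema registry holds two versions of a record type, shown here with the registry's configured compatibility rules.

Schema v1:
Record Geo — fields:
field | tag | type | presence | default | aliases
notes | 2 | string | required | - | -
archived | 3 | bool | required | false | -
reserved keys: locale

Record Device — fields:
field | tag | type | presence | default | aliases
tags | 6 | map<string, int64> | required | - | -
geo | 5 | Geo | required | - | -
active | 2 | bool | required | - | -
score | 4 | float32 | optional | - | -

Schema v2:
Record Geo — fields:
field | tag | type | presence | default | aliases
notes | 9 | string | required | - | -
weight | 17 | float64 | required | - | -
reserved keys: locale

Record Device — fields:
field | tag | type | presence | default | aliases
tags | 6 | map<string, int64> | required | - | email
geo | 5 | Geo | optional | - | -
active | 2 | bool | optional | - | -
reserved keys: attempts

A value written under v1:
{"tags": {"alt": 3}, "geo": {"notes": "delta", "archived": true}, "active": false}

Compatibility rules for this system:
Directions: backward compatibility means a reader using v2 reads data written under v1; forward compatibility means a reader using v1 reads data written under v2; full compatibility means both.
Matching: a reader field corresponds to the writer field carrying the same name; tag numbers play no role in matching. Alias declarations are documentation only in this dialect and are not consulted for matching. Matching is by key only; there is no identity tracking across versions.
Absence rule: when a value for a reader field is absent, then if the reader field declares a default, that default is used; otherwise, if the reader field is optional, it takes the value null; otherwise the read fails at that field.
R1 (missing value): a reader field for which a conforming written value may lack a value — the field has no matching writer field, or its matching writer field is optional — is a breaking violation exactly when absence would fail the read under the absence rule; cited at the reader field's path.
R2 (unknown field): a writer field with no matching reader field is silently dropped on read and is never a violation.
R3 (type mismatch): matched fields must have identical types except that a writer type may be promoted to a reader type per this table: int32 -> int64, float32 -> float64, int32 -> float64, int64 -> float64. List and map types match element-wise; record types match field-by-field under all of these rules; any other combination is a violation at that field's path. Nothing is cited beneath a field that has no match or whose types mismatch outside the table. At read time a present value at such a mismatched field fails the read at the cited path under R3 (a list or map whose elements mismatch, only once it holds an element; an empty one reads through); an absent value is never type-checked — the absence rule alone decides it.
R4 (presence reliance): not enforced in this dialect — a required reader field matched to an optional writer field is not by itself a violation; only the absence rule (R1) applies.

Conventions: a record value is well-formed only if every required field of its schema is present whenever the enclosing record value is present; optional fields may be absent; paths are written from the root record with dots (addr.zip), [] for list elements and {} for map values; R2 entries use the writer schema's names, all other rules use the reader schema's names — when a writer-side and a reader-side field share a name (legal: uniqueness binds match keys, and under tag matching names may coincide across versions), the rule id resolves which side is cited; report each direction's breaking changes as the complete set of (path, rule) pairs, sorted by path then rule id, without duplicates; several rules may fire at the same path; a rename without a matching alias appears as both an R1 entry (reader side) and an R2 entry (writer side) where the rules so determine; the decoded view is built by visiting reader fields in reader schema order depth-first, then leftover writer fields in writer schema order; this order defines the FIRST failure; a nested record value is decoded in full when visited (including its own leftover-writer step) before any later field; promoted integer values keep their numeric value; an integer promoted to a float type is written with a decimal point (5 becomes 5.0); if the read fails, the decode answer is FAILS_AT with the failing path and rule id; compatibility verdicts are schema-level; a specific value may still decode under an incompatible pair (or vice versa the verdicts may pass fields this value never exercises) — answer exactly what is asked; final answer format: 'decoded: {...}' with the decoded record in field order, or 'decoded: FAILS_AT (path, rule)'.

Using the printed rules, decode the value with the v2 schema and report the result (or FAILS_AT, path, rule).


each type pair in Device: writer, then reader
decoding the Device value with the v2 reader:
  tags := {"alt": 3}
  geo.notes := "delta"
  read fails at geo.weight under R1 (no fill)
  => FAILS_AT (geo.weight, R1)
the rest of the Device diff is inert for this question:
  removed field archived from record Geo -> triggers nothing under the printed rules; the Device answer is the same either way
  removed field score from record Device -> triggers nothing under the printed rules; the Device answer is the same either way
  field notes in record Geo: tag 2 changed to 9 -> triggers nothing under the printed rules; the Device answer is the same either way
  field active in record Device: required changed to optional -> affects the rule determinations only; this particular Device value decodes identically

decoded: FAILS_AT (geo.weight, R1)


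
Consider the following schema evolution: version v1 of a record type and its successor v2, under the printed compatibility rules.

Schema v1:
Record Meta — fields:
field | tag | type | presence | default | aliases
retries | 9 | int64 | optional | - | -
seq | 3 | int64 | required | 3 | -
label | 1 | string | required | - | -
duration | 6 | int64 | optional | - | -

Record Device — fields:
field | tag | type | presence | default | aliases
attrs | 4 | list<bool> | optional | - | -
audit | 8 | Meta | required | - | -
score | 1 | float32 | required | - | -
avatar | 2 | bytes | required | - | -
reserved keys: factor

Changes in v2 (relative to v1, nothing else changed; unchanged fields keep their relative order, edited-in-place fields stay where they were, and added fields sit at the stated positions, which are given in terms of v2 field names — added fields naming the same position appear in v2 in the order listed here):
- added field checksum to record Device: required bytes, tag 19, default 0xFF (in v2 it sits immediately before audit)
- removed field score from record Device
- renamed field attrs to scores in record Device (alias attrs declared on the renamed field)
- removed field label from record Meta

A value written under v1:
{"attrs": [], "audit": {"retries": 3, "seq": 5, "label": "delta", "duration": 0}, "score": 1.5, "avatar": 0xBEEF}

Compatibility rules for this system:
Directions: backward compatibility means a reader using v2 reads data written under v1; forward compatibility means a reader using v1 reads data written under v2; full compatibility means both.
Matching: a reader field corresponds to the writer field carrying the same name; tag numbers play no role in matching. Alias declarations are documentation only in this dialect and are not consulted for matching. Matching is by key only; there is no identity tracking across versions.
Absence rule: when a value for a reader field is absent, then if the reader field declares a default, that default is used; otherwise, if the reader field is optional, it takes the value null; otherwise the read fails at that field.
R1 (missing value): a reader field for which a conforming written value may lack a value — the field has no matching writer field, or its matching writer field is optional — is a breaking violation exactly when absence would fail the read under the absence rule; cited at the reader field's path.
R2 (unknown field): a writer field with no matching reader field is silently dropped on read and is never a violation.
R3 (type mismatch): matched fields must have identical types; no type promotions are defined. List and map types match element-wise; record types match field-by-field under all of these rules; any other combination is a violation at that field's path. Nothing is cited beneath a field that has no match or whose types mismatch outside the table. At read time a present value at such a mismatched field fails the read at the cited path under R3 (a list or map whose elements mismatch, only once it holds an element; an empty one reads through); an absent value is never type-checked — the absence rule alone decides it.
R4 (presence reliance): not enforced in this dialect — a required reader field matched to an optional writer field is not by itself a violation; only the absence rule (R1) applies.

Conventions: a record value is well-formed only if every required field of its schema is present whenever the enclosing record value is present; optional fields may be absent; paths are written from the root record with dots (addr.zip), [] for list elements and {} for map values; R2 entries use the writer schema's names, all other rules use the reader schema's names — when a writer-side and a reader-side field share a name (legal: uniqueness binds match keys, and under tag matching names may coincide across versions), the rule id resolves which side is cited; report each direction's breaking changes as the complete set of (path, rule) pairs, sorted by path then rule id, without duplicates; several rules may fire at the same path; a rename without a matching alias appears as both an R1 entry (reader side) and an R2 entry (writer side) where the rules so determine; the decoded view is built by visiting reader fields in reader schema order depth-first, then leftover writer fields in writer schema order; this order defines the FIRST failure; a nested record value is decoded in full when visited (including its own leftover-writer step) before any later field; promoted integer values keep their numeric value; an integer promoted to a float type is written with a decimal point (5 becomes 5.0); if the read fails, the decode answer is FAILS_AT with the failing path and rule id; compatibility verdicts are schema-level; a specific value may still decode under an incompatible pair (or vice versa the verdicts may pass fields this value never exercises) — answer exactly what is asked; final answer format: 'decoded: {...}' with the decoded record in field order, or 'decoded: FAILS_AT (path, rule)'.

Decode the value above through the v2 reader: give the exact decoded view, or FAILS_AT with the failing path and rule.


arrows below run writer -> reader for Device
migrating the Device value to v2:
  scores := null (not supplied -> null)
  checksum := 0xFF (no value, default fills)
  audit.retries := 3
  audit.seq := 5
  audit.duration := 0
  writer audit.label: unmatched, discarded
  avatar := 0xBEEF
  writer attrs: unmatched, discarded
  writer score: unmatched, discarded
  => decoded: {"scores": null, "checksum": 0xFF, "audit": {"retries": 3, "seq": 5, "duration": 0}, "avatar": 0xBEEF}

decoded: {"scores": null, "checksum": 0xFF, "audit": {"retries": 3, "seq": 5, "duration": 0}, "avatar": 0xBEEF}


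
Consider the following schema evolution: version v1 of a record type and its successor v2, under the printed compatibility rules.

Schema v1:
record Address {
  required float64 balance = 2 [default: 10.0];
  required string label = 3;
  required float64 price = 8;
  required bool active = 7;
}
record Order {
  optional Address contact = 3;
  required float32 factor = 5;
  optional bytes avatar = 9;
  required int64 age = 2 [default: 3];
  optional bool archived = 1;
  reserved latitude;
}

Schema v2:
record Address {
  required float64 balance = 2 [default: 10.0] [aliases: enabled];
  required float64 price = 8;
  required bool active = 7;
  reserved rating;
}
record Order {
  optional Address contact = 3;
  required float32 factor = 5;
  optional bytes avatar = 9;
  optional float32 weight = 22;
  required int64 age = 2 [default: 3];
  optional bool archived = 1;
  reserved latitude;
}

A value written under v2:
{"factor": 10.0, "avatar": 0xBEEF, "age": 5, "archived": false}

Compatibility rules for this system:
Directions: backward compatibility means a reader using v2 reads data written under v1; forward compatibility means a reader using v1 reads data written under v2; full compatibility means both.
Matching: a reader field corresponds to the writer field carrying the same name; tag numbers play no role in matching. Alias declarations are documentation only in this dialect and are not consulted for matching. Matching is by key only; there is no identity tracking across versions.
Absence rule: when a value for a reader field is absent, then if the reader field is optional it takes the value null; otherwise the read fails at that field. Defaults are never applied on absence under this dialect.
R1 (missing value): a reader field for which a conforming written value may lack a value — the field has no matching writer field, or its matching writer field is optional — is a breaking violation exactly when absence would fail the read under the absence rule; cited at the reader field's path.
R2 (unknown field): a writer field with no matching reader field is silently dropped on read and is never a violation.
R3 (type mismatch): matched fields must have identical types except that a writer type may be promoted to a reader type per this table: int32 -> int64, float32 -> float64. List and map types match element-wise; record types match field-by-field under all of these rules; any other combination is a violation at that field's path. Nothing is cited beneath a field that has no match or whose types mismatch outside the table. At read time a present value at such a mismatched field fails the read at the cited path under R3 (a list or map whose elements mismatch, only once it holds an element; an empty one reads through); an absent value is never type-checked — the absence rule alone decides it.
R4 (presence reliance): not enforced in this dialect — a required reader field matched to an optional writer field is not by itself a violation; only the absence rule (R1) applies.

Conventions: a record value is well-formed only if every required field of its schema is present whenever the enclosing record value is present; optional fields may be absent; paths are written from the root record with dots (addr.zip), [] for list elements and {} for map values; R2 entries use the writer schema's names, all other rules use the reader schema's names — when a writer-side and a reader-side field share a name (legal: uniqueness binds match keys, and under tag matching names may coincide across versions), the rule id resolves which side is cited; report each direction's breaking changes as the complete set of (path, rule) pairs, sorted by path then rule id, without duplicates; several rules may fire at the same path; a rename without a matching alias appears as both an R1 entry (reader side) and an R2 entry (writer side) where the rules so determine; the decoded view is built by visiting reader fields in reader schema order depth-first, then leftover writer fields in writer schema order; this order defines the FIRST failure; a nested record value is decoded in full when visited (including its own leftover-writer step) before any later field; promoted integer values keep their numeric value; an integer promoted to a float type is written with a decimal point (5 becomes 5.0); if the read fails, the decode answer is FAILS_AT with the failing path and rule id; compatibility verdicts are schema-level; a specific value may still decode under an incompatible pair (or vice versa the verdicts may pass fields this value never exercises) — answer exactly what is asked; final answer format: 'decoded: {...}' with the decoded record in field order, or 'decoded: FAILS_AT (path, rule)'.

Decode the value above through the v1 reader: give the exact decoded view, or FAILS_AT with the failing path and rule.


in Order below, arrows point writer -> reader
decode (reader v1):
  contact := null (not supplied -> null)
  factor := 10.0
  avatar := 0xBEEF
  age := 5
  archived := false
  => decoded: {"contact": null, "factor": 10.0, "avatar": 0xBEEF, "age": 5, "archived": false}
the other Order changes do not affect what is asked:
  removed field label from record Address -> changes Order's schema-level verdicts only — the decode of this value is the same
  added field weight to record Order: optional float32, tag 22 (in v2 it sits immediately before age) -> fires no rule on Order under this dialect and leaves the result unchanged

decoded: {"contact": null, "factor": 10.0, "avatar": 0xBEEF, "age": 5, "archived": false}
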